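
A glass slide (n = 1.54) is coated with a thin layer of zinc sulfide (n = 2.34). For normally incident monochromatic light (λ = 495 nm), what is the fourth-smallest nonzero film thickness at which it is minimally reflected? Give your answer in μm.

0.423 μm

At the upper boundary (n = 1.0 to n = 2.34) the reflected ray undergoes a half-wave phase shift.
Bottom surface (2.34 → 1.54): reflection off a lower-index medium gives no phase shift.
Net: one phase inversion between the two reflected rays.
So the condition for destructive reflection is 2 n t = m λ.
The fourth-smallest nonzero thickness corresponds to m = 4: t = m λ / (2 n) = 4.00 × 495 / (2 × 2.34) = 423 nm.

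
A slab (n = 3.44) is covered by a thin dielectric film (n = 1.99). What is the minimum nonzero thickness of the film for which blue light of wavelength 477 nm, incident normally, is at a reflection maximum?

Ray reflecting at the top interface goes from n = 1.0 toward n = 1.99: a half-wave phase shift.
Ray reflecting at the bottom interface goes from n = 1.99 toward n = 3.44: a half-wave phase shift.
The two reflections carry the same phase change, so no net offset.
So the condition for constructive reflection is 2 n t = m λ.
Minimum nonzero at m = 1: t = λ / (2 n) = 477 / (2 × 1.99) = 120 nm.

120 nm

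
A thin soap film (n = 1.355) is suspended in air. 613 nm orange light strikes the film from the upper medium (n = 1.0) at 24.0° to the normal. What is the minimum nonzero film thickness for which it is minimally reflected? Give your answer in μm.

0.237 μm

Top surface (1.0 → 1.355): reflection off a higher-index medium gives a half-wave phase shift.
Ray reflecting at the bottom interface goes from n = 1.355 toward n = 1.0: no phase shift.
The two reflections differ by half a wavelength.
For minimum reflection here: 2 n t cos θ_r = m λ.
Snell's law: 1.0 sin 24.0° = 1.355 sin θ_r → sin θ_r = 0.300, cos θ_r = 0.954.
Minimum nonzero at m = 1: t = λ / (2 n cos θ_r) = 613 / (2 × 1.355 × 0.954) = 237 nm.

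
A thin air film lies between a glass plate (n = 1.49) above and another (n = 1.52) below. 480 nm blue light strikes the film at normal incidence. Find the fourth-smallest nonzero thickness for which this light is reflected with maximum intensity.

840 nm

Top surface (1.49 → 1.0): reflection off a lower-index medium gives no phase shift.
At the lower boundary (n = 1.0 to n = 1.52) the reflected ray undergoes a half-wave phase shift.
Exactly one π shift → a net half-wave offset.
For maximum reflection here: 2 n t = (m + ½) λ.
The fourth-smallest nonzero thickness corresponds to m = 3: t = (m + ½) λ / (2 n) = 3.50 × 480 / (2 × 1.0) = 840 nm.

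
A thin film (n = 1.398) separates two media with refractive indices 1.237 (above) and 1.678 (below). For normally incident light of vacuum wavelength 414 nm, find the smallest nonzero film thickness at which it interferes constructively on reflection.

148 nm

Ray reflecting at the top interface goes from n = 1.237 toward n = 1.398: a half-wave phase shift.
Ray reflecting at the bottom interface goes from n = 1.398 toward n = 1.678: a half-wave phase shift.
Net: no relative phase inversion (both shifts match).
For bright reflection here: 2 n t = m λ.
Minimum nonzero at m = 1: t = λ / (2 n) = 414 / (2 × 1.398) = 148 nm.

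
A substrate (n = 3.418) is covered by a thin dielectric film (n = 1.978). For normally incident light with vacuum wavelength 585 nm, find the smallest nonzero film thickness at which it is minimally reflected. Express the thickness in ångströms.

Ray reflecting at the top interface goes from n = 1.0 toward n = 1.978: a half-wave phase shift.
Ray reflecting at the bottom interface goes from n = 1.978 toward n = 3.418: a half-wave phase shift.
The two reflections carry the same phase change, so no net offset.
For weak reflection here: 2 n t = (m + ½) λ.
Minimum at m = 0: t = λ / (4 n) = 585 / (4 × 1.978) = 73.9 nm.

739 Å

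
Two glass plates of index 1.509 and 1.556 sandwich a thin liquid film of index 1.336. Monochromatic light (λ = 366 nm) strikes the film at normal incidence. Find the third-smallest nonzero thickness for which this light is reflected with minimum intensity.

411 nm

Top surface (1.509 → 1.336): reflection off a lower-index medium gives no phase shift.
At the lower boundary (n = 1.336 to n = 1.556) the reflected ray undergoes a half-wave phase shift.
The two reflections differ by half a wavelength.
So the condition for destructive reflection is 2 n t = m λ.
The third-smallest nonzero thickness corresponds to m = 3: t = m λ / (2 n) = 3.00 × 366 / (2 × 1.336) = 411 nm.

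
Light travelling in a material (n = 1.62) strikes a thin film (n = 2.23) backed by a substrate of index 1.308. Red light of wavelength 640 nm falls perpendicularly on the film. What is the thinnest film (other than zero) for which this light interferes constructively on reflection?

Top surface (1.62 → 2.23): reflection off a higher-index medium gives a half-wave phase shift.
At the lower boundary (n = 2.23 to n = 1.308) the reflected ray undergoes no phase shift.
Net: one phase inversion between the two reflected rays.
So the condition for constructive reflection is 2 n t = (m + ½) λ.
Minimum at m = 0: t = λ / (4 n) = 640 / (4 × 2.23) = 71.7 nm.

71.7 nm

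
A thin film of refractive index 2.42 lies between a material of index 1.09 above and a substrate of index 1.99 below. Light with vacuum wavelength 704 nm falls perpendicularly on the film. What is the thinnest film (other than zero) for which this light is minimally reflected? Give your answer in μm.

0.145 μm

Ray reflecting at the top interface goes from n = 1.09 toward n = 2.42: a half-wave phase shift.
At the lower boundary (n = 2.42 to n = 1.99) the reflected ray undergoes no phase shift.
The two reflections differ by half a wavelength.
With one net inversion, destructive interference in reflection requires 2 n t = m λ.
Minimum nonzero at m = 1: t = λ / (2 n) = 704 / (2 × 2.42) = 145 nm.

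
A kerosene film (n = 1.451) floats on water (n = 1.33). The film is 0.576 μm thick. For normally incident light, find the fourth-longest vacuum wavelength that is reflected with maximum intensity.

Ray reflecting at the top interface goes from n = 1.0 toward n = 1.451: a half-wave phase shift.
Ray reflecting at the bottom interface goes from n = 1.451 toward n = 1.33: no phase shift.
The two reflections differ by half a wavelength.
For strong reflection here: 2 n t = (m + ½) λ.
λ = 2 n t / (m + ½). The fourth-longest wavelength is m = 3: λ = 2 × 1.451 × 576 / 3.50 = 478 nm.

478 nm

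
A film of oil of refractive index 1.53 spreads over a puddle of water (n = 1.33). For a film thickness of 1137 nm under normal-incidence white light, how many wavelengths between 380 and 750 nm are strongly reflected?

Ray reflecting at the top interface goes from n = 1.0 toward n = 1.53: a half-wave phase shift.
Ray reflecting at the bottom interface goes from n = 1.53 toward n = 1.33: no phase shift.
Net: one phase inversion between the two reflected rays.
With one net inversion, constructive interference in reflection requires 2 n t = (m + ½) λ.
λ = 2 n t / (m + ½) = 3479 / (m + ½) nm.
m=4: 773 nm (IR); m=5: 633 nm (visible); m=6: 535 nm (visible); m=7: 464 nm (visible); m=8: 409 nm (visible); m=9: 366 nm (UV).

4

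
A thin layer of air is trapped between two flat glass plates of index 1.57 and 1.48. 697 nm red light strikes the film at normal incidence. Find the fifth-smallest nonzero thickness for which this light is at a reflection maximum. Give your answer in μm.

Top surface (1.57 → 1.0): reflection off a lower-index medium gives no phase shift.
Ray reflecting at the bottom interface goes from n = 1.0 toward n = 1.48: a half-wave phase shift.
Exactly one π shift → a net half-wave offset.
With one net inversion, constructive interference in reflection requires 2 n t = (m + ½) λ.
The fifth-smallest nonzero thickness corresponds to m = 4: t = (m + ½) λ / (2 n) = 4.50 × 697 / (2 × 1.0) = 1568 nm.

1.57 μm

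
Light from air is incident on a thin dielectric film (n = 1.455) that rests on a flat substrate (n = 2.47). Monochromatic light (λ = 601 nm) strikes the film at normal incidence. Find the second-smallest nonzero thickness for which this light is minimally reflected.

310 nm

Top surface (1.0 → 1.455): reflection off a higher-index medium gives a half-wave phase shift.
Ray reflecting at the bottom interface goes from n = 1.455 toward n = 2.47: a half-wave phase shift.
Net: no relative phase inversion (both shifts match).
For dark reflection here: 2 n t = (m + ½) λ.
The second-smallest nonzero thickness corresponds to m = 1: t = (m + ½) λ / (2 n) = 1.50 × 601 / (2 × 1.455) = 310 nm.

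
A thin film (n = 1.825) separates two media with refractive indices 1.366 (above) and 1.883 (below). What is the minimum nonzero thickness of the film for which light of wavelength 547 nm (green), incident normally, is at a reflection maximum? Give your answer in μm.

0.150 μm

Top surface (1.366 → 1.825): reflection off a higher-index medium gives a half-wave phase shift.
Ray reflecting at the bottom interface goes from n = 1.825 toward n = 1.883: a half-wave phase shift.
Zero or two π shifts → no net half-wave offset.
So the condition for constructive reflection is 2 n t = m λ.
Minimum nonzero at m = 1: t = λ / (2 n) = 547 / (2 × 1.825) = 150 nm.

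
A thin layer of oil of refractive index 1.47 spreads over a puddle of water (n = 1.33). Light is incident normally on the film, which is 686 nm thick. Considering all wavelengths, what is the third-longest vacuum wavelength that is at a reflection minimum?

Ray reflecting at the top interface goes from n = 1.0 toward n = 1.47: a half-wave phase shift.
Bottom surface (1.47 → 1.33): reflection off a lower-index medium gives no phase shift.
The two reflections differ by half a wavelength.
For weak reflection here: 2 n t = m λ.
λ = 2 n t / m. The third-longest wavelength is m = 3: λ = 2 × 1.47 × 686 / 3.00 = 672 nm.

672 nm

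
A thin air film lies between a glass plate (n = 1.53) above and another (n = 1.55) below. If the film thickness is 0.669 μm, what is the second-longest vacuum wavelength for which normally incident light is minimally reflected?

669 nm

Ray reflecting at the top interface goes from n = 1.53 toward n = 1.0: no phase shift.
Bottom surface (1.0 → 1.55): reflection off a higher-index medium gives a half-wave phase shift.
The two reflections differ by half a wavelength.
For weak reflection here: 2 n t = m λ.
λ = 2 n t / m. The second-longest wavelength is m = 2: λ = 2 × 1.0 × 669 / 2.00 = 669 nm.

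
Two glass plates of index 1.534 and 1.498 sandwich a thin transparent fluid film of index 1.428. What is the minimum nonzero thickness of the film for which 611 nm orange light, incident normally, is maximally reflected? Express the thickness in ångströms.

Top surface (1.534 → 1.428): reflection off a lower-index medium gives no phase shift.
Bottom surface (1.428 → 1.498): reflection off a higher-index medium gives a half-wave phase shift.
The two reflections differ by half a wavelength.
For strong reflection here: 2 n t = (m + ½) λ.
Minimum at m = 0: t = λ / (4 n) = 611 / (4 × 1.428) = 107 nm.

1070 Å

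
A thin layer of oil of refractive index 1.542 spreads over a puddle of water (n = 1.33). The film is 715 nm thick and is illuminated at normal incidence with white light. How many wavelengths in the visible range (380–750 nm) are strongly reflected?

At the upper boundary (n = 1.0 to n = 1.542) the reflected ray undergoes a half-wave phase shift.
Bottom surface (1.542 → 1.33): reflection off a lower-index medium gives no phase shift.
Net: one phase inversion between the two reflected rays.
With one net inversion, constructive interference in reflection requires 2 n t = (m + ½) λ.
λ = 2 n t / (m + ½) = 2205 / (m + ½) nm.
m=2: 882 nm (IR); m=3: 630 nm (visible); m=4: 490 nm (visible); m=5: 401 nm (visible); m=6: 339 nm (UV).

3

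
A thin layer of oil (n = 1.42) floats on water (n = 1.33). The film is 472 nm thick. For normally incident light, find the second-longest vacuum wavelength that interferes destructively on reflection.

670 nm

Ray reflecting at the top interface goes from n = 1.0 toward n = 1.42: a half-wave phase shift.
Bottom surface (1.42 → 1.33): reflection off a lower-index medium gives no phase shift.
Net: one phase inversion between the two reflected rays.
For dark reflection here: 2 n t = m λ.
λ = 2 n t / m. The second-longest wavelength is m = 2: λ = 2 × 1.42 × 472 / 2.00 = 670 nm.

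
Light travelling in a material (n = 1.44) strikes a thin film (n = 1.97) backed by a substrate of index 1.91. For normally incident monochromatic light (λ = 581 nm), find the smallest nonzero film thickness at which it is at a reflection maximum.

Ray reflecting at the top interface goes from n = 1.44 toward n = 1.97: a half-wave phase shift.
Ray reflecting at the bottom interface goes from n = 1.97 toward n = 1.91: no phase shift.
The two reflections differ by half a wavelength.
With one net inversion, constructive interference in reflection requires 2 n t = (m + ½) λ.
Minimum at m = 0: t = λ / (4 n) = 581 / (4 × 1.97) = 73.7 nm.

73.7 nm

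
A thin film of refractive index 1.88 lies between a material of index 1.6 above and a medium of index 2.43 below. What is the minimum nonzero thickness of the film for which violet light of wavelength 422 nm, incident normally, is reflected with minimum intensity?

Ray reflecting at the top interface goes from n = 1.6 toward n = 1.88: a half-wave phase shift.
Bottom surface (1.88 → 2.43): reflection off a higher-index medium gives a half-wave phase shift.
Net: no relative phase inversion (both shifts match).
So the condition for destructive reflection is 2 n t = (m + ½) λ.
Minimum at m = 0: t = λ / (4 n) = 422 / (4 × 1.88) = 56.1 nm.

56.1 nm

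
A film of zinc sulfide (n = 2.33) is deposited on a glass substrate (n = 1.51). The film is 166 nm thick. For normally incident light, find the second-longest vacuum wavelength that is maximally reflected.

516 nm

At the upper boundary (n = 1.0 to n = 2.33) the reflected ray undergoes a half-wave phase shift.
Ray reflecting at the bottom interface goes from n = 2.33 toward n = 1.51: no phase shift.
The two reflections differ by half a wavelength.
With one net inversion, constructive interference in reflection requires 2 n t = (m + ½) λ.
λ = 2 n t / (m + ½). The second-longest wavelength is m = 1: λ = 2 × 2.33 × 166 / 1.50 = 516 nm.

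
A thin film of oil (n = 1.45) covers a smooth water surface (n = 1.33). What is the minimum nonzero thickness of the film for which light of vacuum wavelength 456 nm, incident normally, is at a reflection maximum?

78.6 nm

Top surface (1.0 → 1.45): reflection off a higher-index medium gives a half-wave phase shift.
At the lower boundary (n = 1.45 to n = 1.33) the reflected ray undergoes no phase shift.
Exactly one π shift → a net half-wave offset.
With one net inversion, constructive interference in reflection requires 2 n t = (m + ½) λ.
Minimum at m = 0: t = λ / (4 n) = 456 / (4 × 1.45) = 78.6 nm.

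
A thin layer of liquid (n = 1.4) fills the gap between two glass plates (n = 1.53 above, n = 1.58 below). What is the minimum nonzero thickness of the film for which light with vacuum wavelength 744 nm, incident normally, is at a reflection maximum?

133 nm

At the upper boundary (n = 1.53 to n = 1.4) the reflected ray undergoes no phase shift.
At the lower boundary (n = 1.4 to n = 1.58) the reflected ray undergoes a half-wave phase shift.
Exactly one π shift → a net half-wave offset.
So the condition for constructive reflection is 2 n t = (m + ½) λ.
Minimum at m = 0: t = λ / (4 n) = 744 / (4 × 1.4) = 133 nm.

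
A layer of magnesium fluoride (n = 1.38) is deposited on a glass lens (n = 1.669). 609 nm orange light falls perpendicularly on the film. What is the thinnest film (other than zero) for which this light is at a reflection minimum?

Top surface (1.0 → 1.38): reflection off a higher-index medium gives a half-wave phase shift.
Ray reflecting at the bottom interface goes from n = 1.38 toward n = 1.669: a half-wave phase shift.
Net: no relative phase inversion (both shifts match).
So the condition for destructive reflection is 2 n t = (m + ½) λ.
Minimum at m = 0: t = λ / (4 n) = 609 / (4 × 1.38) = 110 nm.

110 nm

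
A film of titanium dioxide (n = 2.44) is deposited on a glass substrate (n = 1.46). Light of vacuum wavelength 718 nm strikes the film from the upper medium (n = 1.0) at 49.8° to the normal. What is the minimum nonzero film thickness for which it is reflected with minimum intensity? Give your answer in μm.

0.155 μm

Ray reflecting at the top interface goes from n = 1.0 toward n = 2.44: a half-wave phase shift.
Ray reflecting at the bottom interface goes from n = 2.44 toward n = 1.46: no phase shift.
The two reflections differ by half a wavelength.
So the condition for destructive reflection is 2 n t cos θ_r = m λ.
Snell's law: 1.0 sin 49.8° = 2.44 sin θ_r → sin θ_r = 0.313, cos θ_r = 0.950.
Minimum nonzero at m = 1: t = λ / (2 n cos θ_r) = 718 / (2 × 2.44 × 0.950) = 155 nm.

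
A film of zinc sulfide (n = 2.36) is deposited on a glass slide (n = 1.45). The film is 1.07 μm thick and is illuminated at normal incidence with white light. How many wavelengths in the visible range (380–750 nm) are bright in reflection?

6

Ray reflecting at the top interface goes from n = 1.0 toward n = 2.36: a half-wave phase shift.
At the lower boundary (n = 2.36 to n = 1.45) the reflected ray undergoes no phase shift.
Net: one phase inversion between the two reflected rays.
For strong reflection here: 2 n t = (m + ½) λ.
λ = 2 n t / (m + ½) = 5050 / (m + ½) nm.
m=6: 777 nm (IR); m=7: 673 nm (visible); m=8: 594 nm (visible); m=9: 532 nm (visible); m=10: 481 nm (visible); m=11: 439 nm (visible); m=12: 404 nm (visible); m=13: 374 nm (UV).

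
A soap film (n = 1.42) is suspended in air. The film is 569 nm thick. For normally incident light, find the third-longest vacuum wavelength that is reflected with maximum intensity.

646 nm

At the upper boundary (n = 1.0 to n = 1.42) the reflected ray undergoes a half-wave phase shift.
At the lower boundary (n = 1.42 to n = 1.0) the reflected ray undergoes no phase shift.
The two reflections differ by half a wavelength.
For maximum reflection here: 2 n t = (m + ½) λ.
λ = 2 n t / (m + ½). The third-longest wavelength is m = 2: λ = 2 × 1.42 × 569 / 2.50 = 646 nm.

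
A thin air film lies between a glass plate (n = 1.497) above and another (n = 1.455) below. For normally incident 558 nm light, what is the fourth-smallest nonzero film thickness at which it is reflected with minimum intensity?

1116 nm

At the upper boundary (n = 1.497 to n = 1.0) the reflected ray undergoes no phase shift.
Bottom surface (1.0 → 1.455): reflection off a higher-index medium gives a half-wave phase shift.
Exactly one π shift → a net half-wave offset.
For minimum reflection here: 2 n t = m λ.
The fourth-smallest nonzero thickness corresponds to m = 4: t = m λ / (2 n) = 4.00 × 558 / (2 × 1.0) = 1116 nm.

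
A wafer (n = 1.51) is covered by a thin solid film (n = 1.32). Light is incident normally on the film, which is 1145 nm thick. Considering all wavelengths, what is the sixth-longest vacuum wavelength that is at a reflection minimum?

550 nm

Ray reflecting at the top interface goes from n = 1.0 toward n = 1.32: a half-wave phase shift.
Bottom surface (1.32 → 1.51): reflection off a higher-index medium gives a half-wave phase shift.
The two reflections carry the same phase change, so no net offset.
For dark reflection here: 2 n t = (m + ½) λ.
λ = 2 n t / (m + ½). The sixth-longest wavelength is m = 5: λ = 2 × 1.32 × 1145 / 5.50 = 550 nm.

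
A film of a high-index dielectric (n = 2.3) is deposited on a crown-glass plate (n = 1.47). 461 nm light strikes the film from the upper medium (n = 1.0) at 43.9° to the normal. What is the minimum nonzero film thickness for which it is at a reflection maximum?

52.6 nm

At the upper boundary (n = 1.0 to n = 2.3) the reflected ray undergoes a half-wave phase shift.
At the lower boundary (n = 2.3 to n = 1.47) the reflected ray undergoes no phase shift.
Exactly one π shift → a net half-wave offset.
For strong reflection here: 2 n t cos θ_r = (m + ½) λ.
Snell's law: 1.0 sin 43.9° = 2.3 sin θ_r → sin θ_r = 0.301, cos θ_r = 0.953.
Minimum at m = 0: t = λ / (4 n cos θ_r) = 461 / (4 × 2.3 × 0.953) = 52.6 nm.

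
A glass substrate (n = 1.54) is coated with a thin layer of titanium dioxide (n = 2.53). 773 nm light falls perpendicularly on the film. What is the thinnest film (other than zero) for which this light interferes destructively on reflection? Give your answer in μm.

0.153 μm

Top surface (1.0 → 2.53): reflection off a higher-index medium gives a half-wave phase shift.
Ray reflecting at the bottom interface goes from n = 2.53 toward n = 1.54: no phase shift.
Net: one phase inversion between the two reflected rays.
So the condition for destructive reflection is 2 n t = m λ.
Minimum nonzero at m = 1: t = λ / (2 n) = 773 / (2 × 2.53) = 153 nm.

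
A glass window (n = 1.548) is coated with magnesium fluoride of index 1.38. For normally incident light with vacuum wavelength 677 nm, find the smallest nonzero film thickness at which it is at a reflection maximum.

245 nm

Ray reflecting at the top interface goes from n = 1.0 toward n = 1.38: a half-wave phase shift.
Ray reflecting at the bottom interface goes from n = 1.38 toward n = 1.548: a half-wave phase shift.
Net: no relative phase inversion (both shifts match).
With no net inversion, constructive interference in reflection requires 2 n t = m λ.
Minimum nonzero at m = 1: t = λ / (2 n) = 677 / (2 × 1.38) = 245 nm.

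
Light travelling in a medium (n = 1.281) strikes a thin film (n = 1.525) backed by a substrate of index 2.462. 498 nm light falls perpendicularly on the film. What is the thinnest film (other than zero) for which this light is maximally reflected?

163 nm

Top surface (1.281 → 1.525): reflection off a higher-index medium gives a half-wave phase shift.
Ray reflecting at the bottom interface goes from n = 1.525 toward n = 2.462: a half-wave phase shift.
Net: no relative phase inversion (both shifts match).
For strong reflection here: 2 n t = m λ.
Minimum nonzero at m = 1: t = λ / (2 n) = 498 / (2 × 1.525) = 163 nm.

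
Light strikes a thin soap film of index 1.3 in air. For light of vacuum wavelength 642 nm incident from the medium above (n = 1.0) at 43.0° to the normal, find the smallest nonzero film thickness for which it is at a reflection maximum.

At the upper boundary (n = 1.0 to n = 1.3) the reflected ray undergoes a half-wave phase shift.
Ray reflecting at the bottom interface goes from n = 1.3 toward n = 1.0: no phase shift.
The two reflections differ by half a wavelength.
With one net inversion, constructive interference in reflection requires 2 n t cos θ_r = (m + ½) λ.
Snell's law: 1.0 sin 43.0° = 1.3 sin θ_r → sin θ_r = 0.525, cos θ_r = 0.851.
Minimum at m = 0: t = λ / (4 n cos θ_r) = 642 / (4 × 1.3 × 0.851) = 145 nm.

145 nm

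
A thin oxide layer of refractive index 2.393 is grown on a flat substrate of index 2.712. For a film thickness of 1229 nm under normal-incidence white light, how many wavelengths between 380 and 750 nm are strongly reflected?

8

Ray reflecting at the top interface goes from n = 1.0 toward n = 2.393: a half-wave phase shift.
Bottom surface (2.393 → 2.712): reflection off a higher-index medium gives a half-wave phase shift.
Net: no relative phase inversion (both shifts match).
With no net inversion, constructive interference in reflection requires 2 n t = m λ.
λ = 2 n t / m = 5882 / m nm.
m=7: 840 nm (IR); m=8: 735 nm (visible); m=9: 654 nm (visible); m=10: 588 nm (visible); m=11: 535 nm (visible); m=12: 490 nm (visible); m=13: 452 nm (visible); m=14: 420 nm (visible); m=15: 392 nm (visible); m=16: 368 nm (UV).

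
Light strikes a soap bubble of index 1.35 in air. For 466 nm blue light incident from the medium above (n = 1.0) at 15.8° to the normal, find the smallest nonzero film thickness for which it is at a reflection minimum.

176 nm

Top surface (1.0 → 1.35): reflection off a higher-index medium gives a half-wave phase shift.
Bottom surface (1.35 → 1.0): reflection off a lower-index medium gives no phase shift.
The two reflections differ by half a wavelength.
For dark reflection here: 2 n t cos θ_r = m λ.
Snell's law: 1.0 sin 15.8° = 1.35 sin θ_r → sin θ_r = 0.202, cos θ_r = 0.979.
Minimum nonzero at m = 1: t = λ / (2 n cos θ_r) = 466 / (2 × 1.35 × 0.979) = 176 nm.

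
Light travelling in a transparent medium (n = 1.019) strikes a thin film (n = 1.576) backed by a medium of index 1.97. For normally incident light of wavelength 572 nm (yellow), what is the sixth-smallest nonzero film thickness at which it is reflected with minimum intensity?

998 nm

Top surface (1.019 → 1.576): reflection off a higher-index medium gives a half-wave phase shift.
Ray reflecting at the bottom interface goes from n = 1.576 toward n = 1.97: a half-wave phase shift.
Net: no relative phase inversion (both shifts match).
With no net inversion, destructive interference in reflection requires 2 n t = (m + ½) λ.
The sixth-smallest nonzero thickness corresponds to m = 5: t = (m + ½) λ / (2 n) = 5.50 × 572 / (2 × 1.576) = 998 nm.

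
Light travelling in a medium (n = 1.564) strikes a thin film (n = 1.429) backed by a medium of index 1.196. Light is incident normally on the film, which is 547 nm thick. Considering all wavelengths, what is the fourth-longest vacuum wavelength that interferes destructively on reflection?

447 nm

At the upper boundary (n = 1.564 to n = 1.429) the reflected ray undergoes no phase shift.
Ray reflecting at the bottom interface goes from n = 1.429 toward n = 1.196: no phase shift.
The two reflections carry the same phase change, so no net offset.
With no net inversion, destructive interference in reflection requires 2 n t = (m + ½) λ.
λ = 2 n t / (m + ½). The fourth-longest wavelength is m = 3: λ = 2 × 1.429 × 547 / 3.50 = 447 nm.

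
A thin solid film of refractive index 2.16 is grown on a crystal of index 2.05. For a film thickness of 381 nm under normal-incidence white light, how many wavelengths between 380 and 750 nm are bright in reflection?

2

Ray reflecting at the top interface goes from n = 1.0 toward n = 2.16: a half-wave phase shift.
Bottom surface (2.16 → 2.05): reflection off a lower-index medium gives no phase shift.
Net: one phase inversion between the two reflected rays.
With one net inversion, constructive interference in reflection requires 2 n t = (m + ½) λ.
λ = 2 n t / (m + ½) = 1646 / (m + ½) nm.
m=1: 1097 nm (IR); m=2: 658 nm (visible); m=3: 470 nm (visible); m=4: 366 nm (UV).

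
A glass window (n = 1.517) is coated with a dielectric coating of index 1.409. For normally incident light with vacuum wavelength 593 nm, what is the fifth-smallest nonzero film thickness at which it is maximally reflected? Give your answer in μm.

1.05 μm

Ray reflecting at the top interface goes from n = 1.0 toward n = 1.409: a half-wave phase shift.
At the lower boundary (n = 1.409 to n = 1.517) the reflected ray undergoes a half-wave phase shift.
Net: no relative phase inversion (both shifts match).
For bright reflection here: 2 n t = m λ.
The fifth-smallest nonzero thickness corresponds to m = 5: t = m λ / (2 n) = 5.00 × 593 / (2 × 1.409) = 1052 nm.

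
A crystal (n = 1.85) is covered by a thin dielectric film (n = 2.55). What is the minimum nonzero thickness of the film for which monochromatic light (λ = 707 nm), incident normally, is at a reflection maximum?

69.3 nm

At the upper boundary (n = 1.0 to n = 2.55) the reflected ray undergoes a half-wave phase shift.
Ray reflecting at the bottom interface goes from n = 2.55 toward n = 1.85: no phase shift.
The two reflections differ by half a wavelength.
For maximum reflection here: 2 n t = (m + ½) λ.
Minimum at m = 0: t = λ / (4 n) = 707 / (4 × 2.55) = 69.3 nm.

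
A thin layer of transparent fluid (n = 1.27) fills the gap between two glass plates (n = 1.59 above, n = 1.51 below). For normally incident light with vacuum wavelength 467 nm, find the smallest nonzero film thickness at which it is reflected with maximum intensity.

Ray reflecting at the top interface goes from n = 1.59 toward n = 1.27: no phase shift.
Bottom surface (1.27 → 1.51): reflection off a higher-index medium gives a half-wave phase shift.
The two reflections differ by half a wavelength.
So the condition for constructive reflection is 2 n t = (m + ½) λ.
Minimum at m = 0: t = λ / (4 n) = 467 / (4 × 1.27) = 91.9 nm.

91.9 nm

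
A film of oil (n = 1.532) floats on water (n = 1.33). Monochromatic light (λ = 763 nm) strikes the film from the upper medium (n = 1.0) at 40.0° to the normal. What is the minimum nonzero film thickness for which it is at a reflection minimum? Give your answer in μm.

0.274 μm

Ray reflecting at the top interface goes from n = 1.0 toward n = 1.532: a half-wave phase shift.
Ray reflecting at the bottom interface goes from n = 1.532 toward n = 1.33: no phase shift.
Net: one phase inversion between the two reflected rays.
For minimum reflection here: 2 n t cos θ_r = m λ.
Snell's law: 1.0 sin 40.0° = 1.532 sin θ_r → sin θ_r = 0.420, cos θ_r = 0.908.
Minimum nonzero at m = 1: t = λ / (2 n cos θ_r) = 763 / (2 × 1.532 × 0.908) = 274 nm.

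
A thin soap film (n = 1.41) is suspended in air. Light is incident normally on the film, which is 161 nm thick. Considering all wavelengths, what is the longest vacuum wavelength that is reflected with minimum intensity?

At the upper boundary (n = 1.0 to n = 1.41) the reflected ray undergoes a half-wave phase shift.
At the lower boundary (n = 1.41 to n = 1.0) the reflected ray undergoes no phase shift.
Net: one phase inversion between the two reflected rays.
For dark reflection here: 2 n t = m λ.
λ = 2 n t / m. The longest wavelength is m = 1: λ = 2 × 1.41 × 161 / 1.00 = 454 nm.

454 nm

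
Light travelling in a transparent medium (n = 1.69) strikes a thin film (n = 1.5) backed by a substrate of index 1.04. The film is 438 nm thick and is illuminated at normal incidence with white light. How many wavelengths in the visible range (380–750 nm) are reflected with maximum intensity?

2

At the upper boundary (n = 1.69 to n = 1.5) the reflected ray undergoes no phase shift.
Bottom surface (1.5 → 1.04): reflection off a lower-index medium gives no phase shift.
Net: no relative phase inversion (both shifts match).
So the condition for constructive reflection is 2 n t = m λ.
λ = 2 n t / m = 1314 / m nm.
m=1: 1314 nm (IR); m=2: 657 nm (visible); m=3: 438 nm (visible); m=4: 329 nm (UV).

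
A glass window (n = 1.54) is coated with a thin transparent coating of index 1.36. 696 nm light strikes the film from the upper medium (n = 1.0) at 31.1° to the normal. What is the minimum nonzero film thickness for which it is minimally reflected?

Ray reflecting at the top interface goes from n = 1.0 toward n = 1.36: a half-wave phase shift.
At the lower boundary (n = 1.36 to n = 1.54) the reflected ray undergoes a half-wave phase shift.
Zero or two π shifts → no net half-wave offset.
So the condition for destructive reflection is 2 n t cos θ_r = (m + ½) λ.
Snell's law: 1.0 sin 31.1° = 1.36 sin θ_r → sin θ_r = 0.380, cos θ_r = 0.925.
Minimum at m = 0: t = λ / (4 n cos θ_r) = 696 / (4 × 1.36 × 0.925) = 138 nm.

138 nm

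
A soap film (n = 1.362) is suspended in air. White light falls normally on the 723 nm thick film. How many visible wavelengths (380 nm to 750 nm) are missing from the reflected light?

3

Top surface (1.0 → 1.362): reflection off a higher-index medium gives a half-wave phase shift.
Ray reflecting at the bottom interface goes from n = 1.362 toward n = 1.0: no phase shift.
The two reflections differ by half a wavelength.
For weak reflection here: 2 n t = m λ.
λ = 2 n t / m = 1969 / m nm.
m=2: 985 nm (IR); m=3: 656 nm (visible); m=4: 492 nm (visible); m=5: 394 nm (visible); m=6: 328 nm (UV).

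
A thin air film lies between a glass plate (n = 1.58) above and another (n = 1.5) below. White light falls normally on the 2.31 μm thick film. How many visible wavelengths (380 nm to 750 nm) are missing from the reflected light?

6

Top surface (1.58 → 1.0): reflection off a lower-index medium gives no phase shift.
Bottom surface (1.0 → 1.5): reflection off a higher-index medium gives a half-wave phase shift.
The two reflections differ by half a wavelength.
So the condition for destructive reflection is 2 n t = m λ.
λ = 2 n t / m = 4620 / m nm.
m=6: 770 nm (IR); m=7: 660 nm (visible); m=8: 578 nm (visible); m=9: 513 nm (visible); m=10: 462 nm (visible); m=11: 420 nm (visible); m=12: 385 nm (visible); m=13: 355 nm (UV).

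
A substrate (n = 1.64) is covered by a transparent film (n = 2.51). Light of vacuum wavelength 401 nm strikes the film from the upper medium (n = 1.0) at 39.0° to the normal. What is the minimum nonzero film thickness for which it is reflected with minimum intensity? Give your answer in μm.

0.0825 μm

At the upper boundary (n = 1.0 to n = 2.51) the reflected ray undergoes a half-wave phase shift.
Ray reflecting at the bottom interface goes from n = 2.51 toward n = 1.64: no phase shift.
Exactly one π shift → a net half-wave offset.
With one net inversion, destructive interference in reflection requires 2 n t cos θ_r = m λ.
Snell's law: 1.0 sin 39.0° = 2.51 sin θ_r → sin θ_r = 0.251, cos θ_r = 0.968.
Minimum nonzero at m = 1: t = λ / (2 n cos θ_r) = 401 / (2 × 2.51 × 0.968) = 82.5 nm.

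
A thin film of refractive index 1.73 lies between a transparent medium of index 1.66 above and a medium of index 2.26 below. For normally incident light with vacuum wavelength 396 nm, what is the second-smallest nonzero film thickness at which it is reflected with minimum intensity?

172 nm

At the upper boundary (n = 1.66 to n = 1.73) the reflected ray undergoes a half-wave phase shift.
Bottom surface (1.73 → 2.26): reflection off a higher-index medium gives a half-wave phase shift.
Net: no relative phase inversion (both shifts match).
For dark reflection here: 2 n t = (m + ½) λ.
The second-smallest nonzero thickness corresponds to m = 1: t = (m + ½) λ / (2 n) = 1.50 × 396 / (2 × 1.73) = 172 nm.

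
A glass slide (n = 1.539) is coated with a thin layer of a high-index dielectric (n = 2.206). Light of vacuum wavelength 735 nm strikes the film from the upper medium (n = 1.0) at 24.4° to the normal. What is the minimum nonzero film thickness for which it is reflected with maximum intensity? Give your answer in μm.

0.0848 μm

At the upper boundary (n = 1.0 to n = 2.206) the reflected ray undergoes a half-wave phase shift.
Ray reflecting at the bottom interface goes from n = 2.206 toward n = 1.539: no phase shift.
Exactly one π shift → a net half-wave offset.
For strong reflection here: 2 n t cos θ_r = (m + ½) λ.
Snell's law: 1.0 sin 24.4° = 2.206 sin θ_r → sin θ_r = 0.187, cos θ_r = 0.982.
Minimum at m = 0: t = λ / (4 n cos θ_r) = 735 / (4 × 2.206 × 0.982) = 84.8 nm.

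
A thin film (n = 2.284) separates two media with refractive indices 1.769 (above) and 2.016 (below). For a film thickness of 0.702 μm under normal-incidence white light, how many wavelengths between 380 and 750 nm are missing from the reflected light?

4

Top surface (1.769 → 2.284): reflection off a higher-index medium gives a half-wave phase shift.
Bottom surface (2.284 → 2.016): reflection off a lower-index medium gives no phase shift.
Net: one phase inversion between the two reflected rays.
So the condition for destructive reflection is 2 n t = m λ.
λ = 2 n t / m = 3207 / m nm.
m=4: 802 nm (IR); m=5: 641 nm (visible); m=6: 534 nm (visible); m=7: 458 nm (visible); m=8: 401 nm (visible); m=9: 356 nm (UV).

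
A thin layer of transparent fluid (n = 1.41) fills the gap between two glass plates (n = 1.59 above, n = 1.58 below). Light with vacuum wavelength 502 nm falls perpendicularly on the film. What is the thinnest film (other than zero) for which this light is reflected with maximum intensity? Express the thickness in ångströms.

Ray reflecting at the top interface goes from n = 1.59 toward n = 1.41: no phase shift.
Ray reflecting at the bottom interface goes from n = 1.41 toward n = 1.58: a half-wave phase shift.
Exactly one π shift → a net half-wave offset.
So the condition for constructive reflection is 2 n t = (m + ½) λ.
Minimum at m = 0: t = λ / (4 n) = 502 / (4 × 1.41) = 89.0 nm.

890 Å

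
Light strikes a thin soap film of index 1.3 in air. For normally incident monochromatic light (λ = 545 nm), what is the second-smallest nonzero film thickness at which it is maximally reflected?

314 nm

Top surface (1.0 → 1.3): reflection off a higher-index medium gives a half-wave phase shift.
At the lower boundary (n = 1.3 to n = 1.0) the reflected ray undergoes no phase shift.
The two reflections differ by half a wavelength.
With one net inversion, constructive interference in reflection requires 2 n t = (m + ½) λ.
The second-smallest nonzero thickness corresponds to m = 1: t = (m + ½) λ / (2 n) = 1.50 × 545 / (2 × 1.3) = 314 nm.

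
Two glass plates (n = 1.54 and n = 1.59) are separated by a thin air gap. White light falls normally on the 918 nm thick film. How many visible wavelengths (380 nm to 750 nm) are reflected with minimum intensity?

2

Top surface (1.54 → 1.0): reflection off a lower-index medium gives no phase shift.
Ray reflecting at the bottom interface goes from n = 1.0 toward n = 1.59: a half-wave phase shift.
The two reflections differ by half a wavelength.
For weak reflection here: 2 n t = m λ.
λ = 2 n t / m = 1836 / m nm.
m=2: 918 nm (IR); m=3: 612 nm (visible); m=4: 459 nm (visible); m=5: 367 nm (UV).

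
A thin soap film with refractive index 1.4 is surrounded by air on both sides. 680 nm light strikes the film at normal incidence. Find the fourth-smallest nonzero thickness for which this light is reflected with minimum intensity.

971 nm

Ray reflecting at the top interface goes from n = 1.0 toward n = 1.4: a half-wave phase shift.
Ray reflecting at the bottom interface goes from n = 1.4 toward n = 1.0: no phase shift.
Net: one phase inversion between the two reflected rays.
So the condition for destructive reflection is 2 n t = m λ.
The fourth-smallest nonzero thickness corresponds to m = 4: t = m λ / (2 n) = 4.00 × 680 / (2 × 1.4) = 971 nm.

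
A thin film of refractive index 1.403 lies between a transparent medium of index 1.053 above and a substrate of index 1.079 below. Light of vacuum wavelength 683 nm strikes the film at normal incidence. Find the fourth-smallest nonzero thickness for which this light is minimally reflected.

Top surface (1.053 → 1.403): reflection off a higher-index medium gives a half-wave phase shift.
Bottom surface (1.403 → 1.079): reflection off a lower-index medium gives no phase shift.
Net: one phase inversion between the two reflected rays.
With one net inversion, destructive interference in reflection requires 2 n t = m λ.
The fourth-smallest nonzero thickness corresponds to m = 4: t = m λ / (2 n) = 4.00 × 683 / (2 × 1.403) = 974 nm.

974 nm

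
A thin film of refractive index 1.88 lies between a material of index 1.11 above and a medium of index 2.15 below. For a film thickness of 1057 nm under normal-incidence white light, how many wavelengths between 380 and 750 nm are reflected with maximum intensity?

5

Ray reflecting at the top interface goes from n = 1.11 toward n = 1.88: a half-wave phase shift.
At the lower boundary (n = 1.88 to n = 2.15) the reflected ray undergoes a half-wave phase shift.
The two reflections carry the same phase change, so no net offset.
So the condition for constructive reflection is 2 n t = m λ.
λ = 2 n t / m = 3974 / m nm.
m=5: 795 nm (IR); m=6: 662 nm (visible); m=7: 568 nm (visible); m=8: 497 nm (visible); m=9: 442 nm (visible); m=10: 397 nm (visible); m=11: 361 nm (UV).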